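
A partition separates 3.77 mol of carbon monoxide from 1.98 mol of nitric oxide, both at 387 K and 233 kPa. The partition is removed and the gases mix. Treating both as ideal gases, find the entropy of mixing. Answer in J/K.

ΔS_mix = 30.8 J/K

Mole fractions: x_A = 3.77/5.75 = 0.656, x_B = 0.344.
ΔS_mix = −R(n_A ln x_A + n_B ln x_B) = −8.314 × (3.77 ln 0.656 + 1.98 ln 0.344) = 30.8 J/K.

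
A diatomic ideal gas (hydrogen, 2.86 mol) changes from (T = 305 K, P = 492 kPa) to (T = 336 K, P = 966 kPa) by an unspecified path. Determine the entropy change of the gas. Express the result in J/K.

ΔS = nC_p ln(T₂/T₁) − nR ln(P₂/P₁), with C_p = 7R/2 = 29.1 J mol⁻¹ K⁻¹ for a diatomic ideal gas.
ΔS = 2.86 × [29.1 × ln(336/305) − 8.314 × ln(966/492)] = -7.99 J/K.

ΔS = -7.99 J/K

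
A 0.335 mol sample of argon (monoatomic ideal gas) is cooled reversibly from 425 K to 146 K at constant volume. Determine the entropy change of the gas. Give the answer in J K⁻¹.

At constant volume, ΔS = nC_V ln(T₂/T₁) with C_V = 3R/2 = 12.47 J mol⁻¹ K⁻¹.
ΔS = 0.335 × 12.47 × ln(146/425) = -4.46 J/K.

ΔS = -4.46 J/K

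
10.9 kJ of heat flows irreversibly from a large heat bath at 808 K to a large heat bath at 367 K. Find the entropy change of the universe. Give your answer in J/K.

ΔS_total = 16.2 J/K

ΔS_hot = −Q/T_H = −10900/808 = -13.49 J/K and ΔS_cold = +Q/T_C = 10900/367 = 29.7 J/K.
ΔS_total = -13.49 + 29.7 = 16.2 J/K, positive as the second law requires.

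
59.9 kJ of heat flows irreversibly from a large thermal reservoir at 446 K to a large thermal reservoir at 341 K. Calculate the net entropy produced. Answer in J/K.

ΔS_hot = −Q/T_H = −59900/446 = -134.3 J/K and ΔS_cold = +Q/T_C = 59900/341 = 175.7 J/K.
ΔS_total = -134.3 + 175.7 = 41.4 J/K, positive as the second law requires.

ΔS_total = 41.4 J/K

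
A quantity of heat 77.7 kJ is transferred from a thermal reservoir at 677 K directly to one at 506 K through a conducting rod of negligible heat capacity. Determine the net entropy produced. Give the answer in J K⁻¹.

ΔS_hot = −Q/T_H = −77700/677 = -114.8 J/K and ΔS_cold = +Q/T_C = 77700/506 = 153.6 J/K.
ΔS_total = -114.8 + 153.6 = 38.8 J/K, positive as the second law requires.

ΔS_total = 38.8 J/K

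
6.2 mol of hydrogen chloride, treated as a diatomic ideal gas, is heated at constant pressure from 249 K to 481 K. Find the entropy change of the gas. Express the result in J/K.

At constant pressure, ΔS = nC_p ln(T₂/T₁) with C_p = 7R/2 = 29.1 J mol⁻¹ K⁻¹.
ΔS = 6.2 × 29.1 × ln(481/249) = 119 J/K.

ΔS = 119 J/K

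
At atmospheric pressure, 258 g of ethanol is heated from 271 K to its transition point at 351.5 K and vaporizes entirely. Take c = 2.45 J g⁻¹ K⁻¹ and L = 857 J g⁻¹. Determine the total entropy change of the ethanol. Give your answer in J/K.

Warming step: ΔS₁ = m c ln(T_tr/T_i) = 258 × 2.45 × ln(351.5/271) = 164.4 J/K.
Phase change: ΔS₂ = +mL/T_tr = 258 × 857 / 351.5 = 629 J/K.
ΔS_total = (164.4) + (629) = 793 J/K.

ΔS = 793 J/K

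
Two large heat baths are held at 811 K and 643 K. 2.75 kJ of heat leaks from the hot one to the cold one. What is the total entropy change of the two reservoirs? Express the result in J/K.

ΔS_total = 0.886 J/K

ΔS_hot = −Q/T_H = −2750/811 = -3.391 J/K and ΔS_cold = +Q/T_C = 2750/643 = 4.277 J/K.
ΔS_total = -3.391 + 4.277 = 0.886 J/K, positive as the second law requires.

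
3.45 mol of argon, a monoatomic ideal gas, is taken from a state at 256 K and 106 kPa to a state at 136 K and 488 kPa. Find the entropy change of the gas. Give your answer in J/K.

ΔS = nC_p ln(T₂/T₁) − nR ln(P₂/P₁), with C_p = 5R/2 = 20.79 J mol⁻¹ K⁻¹ for a monoatomic ideal gas.
ΔS = 3.45 × [20.79 × ln(136/256) − 8.314 × ln(488/106)] = -89.2 J/K.

ΔS = -89.2 J/K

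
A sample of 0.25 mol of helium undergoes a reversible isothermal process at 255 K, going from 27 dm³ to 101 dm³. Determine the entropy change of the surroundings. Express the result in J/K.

For an isothermal ideal gas ΔS_gas = nR ln(V₂/V₁) = 0.25 × 8.314 × ln(101/27) = 2.74 J/K.
The process is reversible, so ΔS_surr = −ΔS_gas = -2.74 J/K and ΔS_universe = 0.

ΔS_surr = -2.74 J/K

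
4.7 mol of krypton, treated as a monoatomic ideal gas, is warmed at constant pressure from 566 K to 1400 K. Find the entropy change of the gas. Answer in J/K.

At constant pressure, ΔS = nC_p ln(T₂/T₁) with C_p = 5R/2 = 20.79 J mol⁻¹ K⁻¹.
ΔS = 4.7 × 20.79 × ln(1400/566) = 88.5 J/K.

ΔS = 88.5 J/K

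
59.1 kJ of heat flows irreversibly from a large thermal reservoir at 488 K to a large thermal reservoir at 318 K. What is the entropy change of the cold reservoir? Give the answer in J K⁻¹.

ΔS_cold = 186 J/K

The cold reservoir gains heat Q, so ΔS_cold = +Q/T_C = 59100/318 = 186 J/K.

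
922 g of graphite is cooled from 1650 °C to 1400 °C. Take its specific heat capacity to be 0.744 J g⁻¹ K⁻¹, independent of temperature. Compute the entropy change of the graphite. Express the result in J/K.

In kelvin: T₁ = 1923.15 K, T₂ = 1673.15 K. ΔS = ∫dQ_rev/T = m c ln(T₂/T₁) = 922 × 0.744 × ln(1673.15/1923.15) = -95.5 J/K.

ΔS = -95.5 J/K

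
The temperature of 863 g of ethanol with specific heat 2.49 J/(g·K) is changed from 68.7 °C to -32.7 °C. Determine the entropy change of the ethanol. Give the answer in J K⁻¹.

In kelvin: T₁ = 341.85 K, T₂ = 240.45 K. ΔS = ∫dQ_rev/T = m c ln(T₂/T₁) = 863 × 2.49 × ln(240.45/341.85) = -756 J/K.

ΔS = -756 J/K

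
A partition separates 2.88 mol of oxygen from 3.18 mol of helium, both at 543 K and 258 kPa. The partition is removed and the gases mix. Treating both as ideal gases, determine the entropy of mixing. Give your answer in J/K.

Mole fractions: x_A = 2.88/6.06 = 0.475, x_B = 0.525.
ΔS_mix = −R(n_A ln x_A + n_B ln x_B) = −8.314 × (2.88 ln 0.475 + 3.18 ln 0.525) = 34.9 J/K.

ΔS_mix = 34.9 J/K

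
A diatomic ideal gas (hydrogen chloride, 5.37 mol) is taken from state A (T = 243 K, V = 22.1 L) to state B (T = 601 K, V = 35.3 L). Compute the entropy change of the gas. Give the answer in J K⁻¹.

Entropy is a state function: ΔS = nC_V ln(T₂/T₁) + nR ln(V₂/V₁), with C_V = 5R/2 = 20.79 J mol⁻¹ K⁻¹ for a diatomic ideal gas.
ΔS = 5.37 × [20.79 × ln(601/243) + 8.314 × ln(35.3/22.1)] = 122 J/K.

ΔS = 122 J/K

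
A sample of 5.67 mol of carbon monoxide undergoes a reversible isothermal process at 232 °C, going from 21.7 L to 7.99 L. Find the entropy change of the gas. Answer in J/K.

ΔS_gas = -47.1 J/K

For an isothermal ideal gas ΔS_gas = nR ln(V₂/V₁) = 5.67 × 8.314 × ln(7.99/21.7) = -47.1 J/K.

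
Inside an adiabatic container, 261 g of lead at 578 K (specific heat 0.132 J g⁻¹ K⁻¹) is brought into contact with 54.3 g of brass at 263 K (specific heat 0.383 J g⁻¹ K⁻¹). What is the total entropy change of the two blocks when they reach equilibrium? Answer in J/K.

Energy balance: T_f = (m₁c₁T₁ + m₂c₂T₂)/(m₁c₁ + m₂c₂) = 459.43 K.
ΔS₁ = m₁c₁ ln(T_f/T₁) = 34.452 × ln(459.43/578) = -7.91 J/K.
ΔS₂ = m₂c₂ ln(T_f/T₂) = 20.7969 × ln(459.43/263) = 11.6 J/K.
ΔS_total = -7.91 + 11.6 = 3.69 J/K.

ΔS_total = 3.69 J/K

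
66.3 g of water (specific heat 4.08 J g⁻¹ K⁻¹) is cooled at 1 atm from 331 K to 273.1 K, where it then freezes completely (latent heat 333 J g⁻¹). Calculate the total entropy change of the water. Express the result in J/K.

Cooling step: ΔS₁ = m c ln(T_tr/T_i) = 66.3 × 4.08 × ln(273.1/331) = -52.01 J/K.
Phase change: ΔS₂ = −mL/T_tr = −66.3 × 333 / 273.1 = -80.84 J/K.
ΔS_total = (-52.01) + (-80.84) = -133 J/K.

ΔS = -133 J/K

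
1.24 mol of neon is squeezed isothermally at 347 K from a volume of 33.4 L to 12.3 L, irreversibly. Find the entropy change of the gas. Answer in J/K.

ΔS_gas = -10.3 J/K

Entropy is a state function, so ΔS_gas depends only on the end states.
For an isothermal ideal gas ΔS_gas = nR ln(V₂/V₁) = 1.24 × 8.314 × ln(12.3/33.4) = -10.3 J/K.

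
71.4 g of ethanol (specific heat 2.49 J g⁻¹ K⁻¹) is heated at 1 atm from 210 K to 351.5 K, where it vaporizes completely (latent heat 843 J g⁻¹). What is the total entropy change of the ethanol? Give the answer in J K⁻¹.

ΔS = 263 J/K

Warming step: ΔS₁ = m c ln(T_tr/T_i) = 71.4 × 2.49 × ln(351.5/210) = 91.58 J/K.
Phase change: ΔS₂ = +mL/T_tr = 71.4 × 843 / 351.5 = 171.2 J/K.
ΔS_total = (91.58) + (171.2) = 263 J/K.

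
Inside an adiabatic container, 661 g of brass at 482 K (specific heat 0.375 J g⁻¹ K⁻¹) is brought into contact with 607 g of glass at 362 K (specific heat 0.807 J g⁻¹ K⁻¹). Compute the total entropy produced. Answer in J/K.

ΔS_total = 6.94 J/K

Energy balance: T_f = (m₁c₁T₁ + m₂c₂T₂)/(m₁c₁ + m₂c₂) = 402.32 K.
ΔS₁ = m₁c₁ ln(T_f/T₁) = 247.875 × ln(402.32/482) = -44.79 J/K.
ΔS₂ = m₂c₂ ln(T_f/T₂) = 489.849 × ln(402.32/362) = 51.73 J/K.
ΔS_total = -44.79 + 51.73 = 6.94 J/K.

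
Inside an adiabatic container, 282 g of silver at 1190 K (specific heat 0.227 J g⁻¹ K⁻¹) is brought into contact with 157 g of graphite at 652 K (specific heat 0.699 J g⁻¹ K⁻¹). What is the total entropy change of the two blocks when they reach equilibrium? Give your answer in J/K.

Energy balance: T_f = (m₁c₁T₁ + m₂c₂T₂)/(m₁c₁ + m₂c₂) = 850.21 K.
ΔS₁ = m₁c₁ ln(T_f/T₁) = 64.014 × ln(850.21/1190) = -21.52 J/K.
ΔS₂ = m₂c₂ ln(T_f/T₂) = 109.743 × ln(850.21/652) = 29.13 J/K.
ΔS_total = -21.52 + 29.13 = 7.61 J/K.

ΔS_total = 7.61 J/K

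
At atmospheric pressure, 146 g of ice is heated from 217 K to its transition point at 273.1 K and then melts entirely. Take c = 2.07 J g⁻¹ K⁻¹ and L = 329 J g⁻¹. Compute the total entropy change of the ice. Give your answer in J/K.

Warming step: ΔS₁ = m c ln(T_tr/T_i) = 146 × 2.07 × ln(273.1/217) = 69.49 J/K.
Phase change: ΔS₂ = +mL/T_tr = 146 × 329 / 273.1 = 175.9 J/K.
ΔS_total = (69.49) + (175.9) = 245 J/K.

ΔS = 245 J/K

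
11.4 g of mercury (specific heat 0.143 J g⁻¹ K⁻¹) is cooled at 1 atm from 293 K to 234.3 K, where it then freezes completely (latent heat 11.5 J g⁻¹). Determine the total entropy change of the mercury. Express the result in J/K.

Cooling step: ΔS₁ = m c ln(T_tr/T_i) = 11.4 × 0.143 × ln(234.3/293) = -0.3645 J/K.
Phase change: ΔS₂ = −mL/T_tr = −11.4 × 11.5 / 234.3 = -0.5595 J/K.
ΔS_total = (-0.3645) + (-0.5595) = -0.924 J/K.

ΔS = -0.924 J/K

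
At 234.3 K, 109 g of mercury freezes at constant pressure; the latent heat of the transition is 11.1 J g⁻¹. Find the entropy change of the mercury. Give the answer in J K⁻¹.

Heat released by the substance: Q = −mL = −109 × 11.1 = −1209.9 J.
At constant T, ΔS = Q_rev/T = −1209.9 / 234.3 = -5.16 J/K.

ΔS = -5.16 J/K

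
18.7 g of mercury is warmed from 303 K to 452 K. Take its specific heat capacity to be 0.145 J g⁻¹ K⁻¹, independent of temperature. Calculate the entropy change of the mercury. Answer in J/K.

ΔS = ∫dQ_rev/T = m c ln(T₂/T₁) = 18.7 × 0.145 × ln(452/303) = 1.08 J/K.

ΔS = 1.08 J/K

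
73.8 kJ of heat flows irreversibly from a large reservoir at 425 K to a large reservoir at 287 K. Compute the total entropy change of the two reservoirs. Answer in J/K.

ΔS_total = 83.5 J/K

ΔS_hot = −Q/T_H = −73800/425 = -173.6 J/K and ΔS_cold = +Q/T_C = 73800/287 = 257.1 J/K.
ΔS_total = -173.6 + 257.1 = 83.5 J/K, positive as the second law requires.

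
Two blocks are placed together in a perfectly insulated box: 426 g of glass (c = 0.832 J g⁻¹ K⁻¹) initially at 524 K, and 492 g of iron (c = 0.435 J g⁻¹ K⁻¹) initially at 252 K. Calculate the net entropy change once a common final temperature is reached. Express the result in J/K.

Energy balance: T_f = (m₁c₁T₁ + m₂c₂T₂)/(m₁c₁ + m₂c₂) = 421.59 K.
ΔS₁ = m₁c₁ ln(T_f/T₁) = 354.432 × ln(421.59/524) = -77.072 J/K.
ΔS₂ = m₂c₂ ln(T_f/T₂) = 214.02 × ln(421.59/252) = 110.14 J/K.
ΔS_total = -77.072 + 110.14 = 33.1 J/K.

ΔS_total = 33.1 J/K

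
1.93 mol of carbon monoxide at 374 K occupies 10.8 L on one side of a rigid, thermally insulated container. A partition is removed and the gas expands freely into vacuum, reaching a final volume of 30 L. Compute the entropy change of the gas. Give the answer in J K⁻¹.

No heat is exchanged and no work is done, so the ideal-gas temperature stays constant.
Entropy is a state function; using a reversible isothermal path, ΔS_gas = nR ln(V₂/V₁) = 1.93 × 8.314 × ln(30/10.8) = 16.4 J/K.

ΔS_gas = 16.4 J/K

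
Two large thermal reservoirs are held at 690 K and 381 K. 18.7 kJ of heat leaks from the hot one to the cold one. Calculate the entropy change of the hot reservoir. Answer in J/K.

ΔS_hot = -27.1 J/K

The hot reservoir loses heat Q, so ΔS_hot = −Q/T_H = −18700/690 = -27.1 J/K.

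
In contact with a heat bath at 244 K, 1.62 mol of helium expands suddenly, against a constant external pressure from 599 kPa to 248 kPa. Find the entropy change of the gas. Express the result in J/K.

Entropy is a state function, so ΔS_gas depends only on the end states.
For an isothermal ideal gas ΔS_gas = nR ln(P₁/P₂) = 1.62 × 8.314 × ln(599/248) = 11.9 J/K.

ΔS_gas = 11.9 J/K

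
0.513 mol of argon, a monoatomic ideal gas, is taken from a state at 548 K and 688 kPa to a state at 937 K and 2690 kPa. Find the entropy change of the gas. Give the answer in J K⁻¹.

ΔS = -0.0959 J/K

ΔS = nC_p ln(T₂/T₁) − nR ln(P₂/P₁), with C_p = 5R/2 = 20.79 J mol⁻¹ K⁻¹ for a monoatomic ideal gas.
ΔS = 0.513 × [20.79 × ln(937/548) − 8.314 × ln(2690/688)] = -0.0959 J/K.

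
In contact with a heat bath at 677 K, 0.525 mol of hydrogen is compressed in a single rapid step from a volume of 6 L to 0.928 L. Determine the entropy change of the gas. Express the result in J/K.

ΔS_gas = -8.15 J/K

Entropy is a state function, so ΔS_gas depends only on the end states.
For an isothermal ideal gas ΔS_gas = nR ln(V₂/V₁) = 0.525 × 8.314 × ln(0.928/6) = -8.15 J/K.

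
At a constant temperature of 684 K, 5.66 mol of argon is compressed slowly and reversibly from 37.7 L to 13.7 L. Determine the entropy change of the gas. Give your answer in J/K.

ΔS_gas = -47.6 J/K

For an isothermal ideal gas ΔS_gas = nR ln(V₂/V₁) = 5.66 × 8.314 × ln(13.7/37.7) = -47.6 J/K.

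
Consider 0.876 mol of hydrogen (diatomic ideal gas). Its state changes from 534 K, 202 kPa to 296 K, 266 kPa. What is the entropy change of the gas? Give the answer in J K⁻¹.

ΔS = -17 J/K

ΔS = nC_p ln(T₂/T₁) − nR ln(P₂/P₁), with C_p = 7R/2 = 29.1 J mol⁻¹ K⁻¹ for a diatomic ideal gas.
ΔS = 0.876 × [29.1 × ln(296/534) − 8.314 × ln(266/202)] = -17 J/K.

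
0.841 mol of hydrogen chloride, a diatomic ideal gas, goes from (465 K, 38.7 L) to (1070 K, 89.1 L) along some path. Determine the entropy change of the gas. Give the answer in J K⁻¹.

ΔS = 20.4 J/K

Entropy is a state function: ΔS = nC_V ln(T₂/T₁) + nR ln(V₂/V₁), with C_V = 5R/2 = 20.79 J mol⁻¹ K⁻¹ for a diatomic ideal gas.
ΔS = 0.841 × [20.79 × ln(1070/465) + 8.314 × ln(89.1/38.7)] = 20.4 J/K.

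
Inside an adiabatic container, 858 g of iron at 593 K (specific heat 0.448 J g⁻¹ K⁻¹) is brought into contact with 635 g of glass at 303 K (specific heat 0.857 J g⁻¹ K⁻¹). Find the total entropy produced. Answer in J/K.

ΔS_total = 51.8 J/K

Energy balance: T_f = (m₁c₁T₁ + m₂c₂T₂)/(m₁c₁ + m₂c₂) = 423.05 K.
ΔS₁ = m₁c₁ ln(T_f/T₁) = 384.384 × ln(423.05/593) = -129.8 J/K.
ΔS₂ = m₂c₂ ln(T_f/T₂) = 544.195 × ln(423.05/303) = 181.6 J/K.
ΔS_total = -129.8 + 181.6 = 51.8 J/K.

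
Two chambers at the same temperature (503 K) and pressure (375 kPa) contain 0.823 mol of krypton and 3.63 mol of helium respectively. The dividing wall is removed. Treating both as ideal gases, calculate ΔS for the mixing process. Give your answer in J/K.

Mole fractions: x_A = 0.823/4.45 = 0.185, x_B = 0.815.
ΔS_mix = −R(n_A ln x_A + n_B ln x_B) = −8.314 × (0.823 ln 0.185 + 3.63 ln 0.815) = 17.7 J/K.

ΔS_mix = 17.7 J/K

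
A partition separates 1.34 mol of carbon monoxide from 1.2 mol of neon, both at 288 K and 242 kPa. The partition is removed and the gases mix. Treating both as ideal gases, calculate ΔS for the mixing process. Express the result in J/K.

Mole fractions: x_A = 1.34/2.54 = 0.528, x_B = 0.472.
ΔS_mix = −R(n_A ln x_A + n_B ln x_B) = −8.314 × (1.34 ln 0.528 + 1.2 ln 0.472) = 14.6 J/K.

ΔS_mix = 14.6 J/K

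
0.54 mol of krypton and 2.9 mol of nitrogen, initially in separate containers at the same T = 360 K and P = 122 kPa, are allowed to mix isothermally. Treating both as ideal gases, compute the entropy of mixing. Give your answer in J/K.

ΔS_mix = 12.4 J/K

Mole fractions: x_A = 0.54/3.44 = 0.157, x_B = 0.843.
ΔS_mix = −R(n_A ln x_A + n_B ln x_B) = −8.314 × (0.54 ln 0.157 + 2.9 ln 0.843) = 12.4 J/K.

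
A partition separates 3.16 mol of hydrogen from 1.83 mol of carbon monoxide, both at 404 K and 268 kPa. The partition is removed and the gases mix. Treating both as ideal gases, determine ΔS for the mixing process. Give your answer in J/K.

ΔS_mix = 27.3 J/K

Mole fractions: x_A = 3.16/4.99 = 0.633, x_B = 0.367.
ΔS_mix = −R(n_A ln x_A + n_B ln x_B) = −8.314 × (3.16 ln 0.633 + 1.83 ln 0.367) = 27.3 J/K.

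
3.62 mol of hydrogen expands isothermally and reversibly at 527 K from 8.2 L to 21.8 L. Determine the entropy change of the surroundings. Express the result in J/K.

ΔS_surr = -29.4 J/K

For an isothermal ideal gas ΔS_gas = nR ln(V₂/V₁) = 3.62 × 8.314 × ln(21.8/8.2) = 29.4 J/K.
The process is reversible, so ΔS_surr = −ΔS_gas = -29.4 J/K and ΔS_universe = 0.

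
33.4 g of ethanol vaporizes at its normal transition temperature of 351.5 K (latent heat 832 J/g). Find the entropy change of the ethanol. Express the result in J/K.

Heat absorbed by the substance: Q = mL = 33.4 × 832 = 27788.8 J.
At constant T, ΔS = Q_rev/T = 27788.8 / 351.5 = 79.1 J/K.

ΔS = 79.1 J/K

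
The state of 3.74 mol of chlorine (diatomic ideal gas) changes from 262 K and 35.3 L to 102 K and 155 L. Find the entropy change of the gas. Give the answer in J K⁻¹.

Entropy is a state function: ΔS = nC_V ln(T₂/T₁) + nR ln(V₂/V₁), with C_V = 5R/2 = 20.79 J mol⁻¹ K⁻¹ for a diatomic ideal gas.
ΔS = 3.74 × [20.79 × ln(102/262) + 8.314 × ln(155/35.3)] = -27.3 J/K.

ΔS = -27.3 J/K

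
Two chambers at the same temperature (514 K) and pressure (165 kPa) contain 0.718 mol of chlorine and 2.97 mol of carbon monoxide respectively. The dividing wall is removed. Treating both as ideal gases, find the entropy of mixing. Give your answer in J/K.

Mole fractions: x_A = 0.718/3.69 = 0.195, x_B = 0.805.
ΔS_mix = −R(n_A ln x_A + n_B ln x_B) = −8.314 × (0.718 ln 0.195 + 2.97 ln 0.805) = 15.1 J/K.

ΔS_mix = 15.1 J/K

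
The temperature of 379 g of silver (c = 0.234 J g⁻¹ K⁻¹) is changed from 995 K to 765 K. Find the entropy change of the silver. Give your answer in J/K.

ΔS = -23.3 J/K

ΔS = ∫dQ_rev/T = m c ln(T₂/T₁) = 379 × 0.234 × ln(765/995) = -23.3 J/K.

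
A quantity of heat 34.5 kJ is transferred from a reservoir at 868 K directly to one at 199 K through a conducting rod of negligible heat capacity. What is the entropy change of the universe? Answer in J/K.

ΔS_total = 134 J/K

ΔS_hot = −Q/T_H = −34500/868 = -39.75 J/K and ΔS_cold = +Q/T_C = 34500/199 = 173.4 J/K.
ΔS_total = -39.75 + 173.4 = 134 J/K, positive as the second law requires.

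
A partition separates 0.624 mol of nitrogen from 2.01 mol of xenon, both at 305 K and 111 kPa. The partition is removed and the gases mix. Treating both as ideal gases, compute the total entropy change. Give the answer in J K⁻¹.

ΔS_mix = 12 J/K

Mole fractions: x_A = 0.624/2.63 = 0.237, x_B = 0.763.
ΔS_mix = −R(n_A ln x_A + n_B ln x_B) = −8.314 × (0.624 ln 0.237 + 2.01 ln 0.763) = 12 J/K.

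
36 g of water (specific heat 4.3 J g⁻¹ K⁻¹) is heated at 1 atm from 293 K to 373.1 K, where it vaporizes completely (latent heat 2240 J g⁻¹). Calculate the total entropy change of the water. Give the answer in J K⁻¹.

ΔS = 254 J/K

Warming step: ΔS₁ = m c ln(T_tr/T_i) = 36 × 4.3 × ln(373.1/293) = 37.41 J/K.
Phase change: ΔS₂ = +mL/T_tr = 36 × 2240 / 373.1 = 216.1 J/K.
ΔS_total = (37.41) + (216.1) = 254 J/K.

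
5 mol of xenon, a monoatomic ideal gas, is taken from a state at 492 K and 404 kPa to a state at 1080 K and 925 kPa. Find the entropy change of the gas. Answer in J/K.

ΔS = nC_p ln(T₂/T₁) − nR ln(P₂/P₁), with C_p = 5R/2 = 20.79 J mol⁻¹ K⁻¹ for a monoatomic ideal gas.
ΔS = 5 × [20.79 × ln(1080/492) − 8.314 × ln(925/404)] = 47.3 J/K.

ΔS = 47.3 J/K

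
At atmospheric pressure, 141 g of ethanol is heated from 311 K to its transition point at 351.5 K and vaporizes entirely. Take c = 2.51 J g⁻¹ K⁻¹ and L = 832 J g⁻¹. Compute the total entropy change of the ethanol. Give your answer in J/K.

ΔS = 377 J/K

Warming step: ΔS₁ = m c ln(T_tr/T_i) = 141 × 2.51 × ln(351.5/311) = 43.32 J/K.
Phase change: ΔS₂ = +mL/T_tr = 141 × 832 / 351.5 = 333.7 J/K.
ΔS_total = (43.32) + (333.7) = 377 J/K.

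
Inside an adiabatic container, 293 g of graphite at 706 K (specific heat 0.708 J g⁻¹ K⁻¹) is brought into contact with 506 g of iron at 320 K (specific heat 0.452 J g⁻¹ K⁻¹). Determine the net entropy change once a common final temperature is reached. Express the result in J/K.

Energy balance: T_f = (m₁c₁T₁ + m₂c₂T₂)/(m₁c₁ + m₂c₂) = 503.59 K.
ΔS₁ = m₁c₁ ln(T_f/T₁) = 207.444 × ln(503.59/706) = -70.09 J/K.
ΔS₂ = m₂c₂ ln(T_f/T₂) = 228.712 × ln(503.59/320) = 103.7 J/K.
ΔS_total = -70.09 + 103.7 = 33.6 J/K.

ΔS_total = 33.6 J/K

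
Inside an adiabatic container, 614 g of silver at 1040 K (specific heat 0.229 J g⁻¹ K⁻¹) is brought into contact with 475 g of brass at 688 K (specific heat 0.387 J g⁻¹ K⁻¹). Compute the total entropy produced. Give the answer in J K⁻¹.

ΔS_total = 6.88 J/K

Energy balance: T_f = (m₁c₁T₁ + m₂c₂T₂)/(m₁c₁ + m₂c₂) = 840.55 K.
ΔS₁ = m₁c₁ ln(T_f/T₁) = 140.606 × ln(840.55/1040) = -29.94 J/K.
ΔS₂ = m₂c₂ ln(T_f/T₂) = 183.825 × ln(840.55/688) = 36.82 J/K.
ΔS_total = -29.94 + 36.82 = 6.88 J/K.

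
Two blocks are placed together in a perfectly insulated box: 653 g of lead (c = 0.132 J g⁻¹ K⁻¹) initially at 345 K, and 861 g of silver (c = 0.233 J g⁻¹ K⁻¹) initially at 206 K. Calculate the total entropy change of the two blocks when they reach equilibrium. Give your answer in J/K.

Energy balance: T_f = (m₁c₁T₁ + m₂c₂T₂)/(m₁c₁ + m₂c₂) = 247.77 K.
ΔS₁ = m₁c₁ ln(T_f/T₁) = 86.196 × ln(247.77/345) = -28.53 J/K.
ΔS₂ = m₂c₂ ln(T_f/T₂) = 200.613 × ln(247.77/206) = 37.04 J/K.
ΔS_total = -28.53 + 37.04 = 8.51 J/K.

ΔS_total = 8.51 J/K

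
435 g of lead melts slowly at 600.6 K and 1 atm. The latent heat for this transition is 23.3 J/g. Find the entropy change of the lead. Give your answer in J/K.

ΔS = 16.9 J/K

Heat absorbed by the substance: Q = mL = 435 × 23.3 = 10135.5 J.
At constant T, ΔS = Q_rev/T = 10135.5 / 600.6 = 16.9 J/K.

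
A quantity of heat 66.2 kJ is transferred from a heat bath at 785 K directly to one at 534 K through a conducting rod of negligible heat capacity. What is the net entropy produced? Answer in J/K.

ΔS_hot = −Q/T_H = −66200/785 = -84.331 J/K and ΔS_cold = +Q/T_C = 66200/534 = 123.97 J/K.
ΔS_total = -84.331 + 123.97 = 39.6 J/K, positive as the second law requires.

ΔS_total = 39.6 J/K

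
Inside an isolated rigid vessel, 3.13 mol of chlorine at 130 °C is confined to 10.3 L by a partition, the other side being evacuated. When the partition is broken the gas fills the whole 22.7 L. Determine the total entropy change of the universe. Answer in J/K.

For an ideal gas in free expansion Q = 0 and W = 0, so T is unchanged.
Entropy is a state function; using a reversible isothermal path, ΔS_gas = nR ln(V₂/V₁) = 3.13 × 8.314 × ln(22.7/10.3) = 20.6 J/K.
The insulated surroundings exchange no heat, so ΔS_surr = 0 and ΔS_universe = ΔS_gas.

ΔS_universe = 20.6 J/K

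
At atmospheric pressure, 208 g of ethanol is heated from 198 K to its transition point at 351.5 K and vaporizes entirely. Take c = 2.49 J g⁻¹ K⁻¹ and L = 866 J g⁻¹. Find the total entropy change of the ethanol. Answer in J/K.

Warming step: ΔS₁ = m c ln(T_tr/T_i) = 208 × 2.49 × ln(351.5/198) = 297.3 J/K.
Phase change: ΔS₂ = +mL/T_tr = 208 × 866 / 351.5 = 512.5 J/K.
ΔS_total = (297.3) + (512.5) = 810 J/K.

ΔS = 810 J/K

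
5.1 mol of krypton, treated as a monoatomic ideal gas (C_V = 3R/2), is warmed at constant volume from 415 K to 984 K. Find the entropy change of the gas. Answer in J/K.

At constant volume, ΔS = nC_V ln(T₂/T₁) with C_V = 3R/2 = 12.47 J mol⁻¹ K⁻¹.
ΔS = 5.1 × 12.47 × ln(984/415) = 54.9 J/K.

ΔS = 54.9 J/K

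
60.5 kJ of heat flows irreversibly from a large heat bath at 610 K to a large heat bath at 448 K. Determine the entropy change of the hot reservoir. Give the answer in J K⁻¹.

The hot reservoir loses heat Q, so ΔS_hot = −Q/T_H = −60500/610 = -99.2 J/K.

ΔS_hot = -99.2 J/K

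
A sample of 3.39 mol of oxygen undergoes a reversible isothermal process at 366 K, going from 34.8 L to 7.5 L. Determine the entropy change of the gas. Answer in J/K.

For an isothermal ideal gas ΔS_gas = nR ln(V₂/V₁) = 3.39 × 8.314 × ln(7.5/34.8) = -43.3 J/K.

ΔS_gas = -43.3 J/K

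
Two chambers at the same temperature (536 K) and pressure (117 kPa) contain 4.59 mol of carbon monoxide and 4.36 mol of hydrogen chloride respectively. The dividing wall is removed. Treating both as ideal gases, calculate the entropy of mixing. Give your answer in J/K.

ΔS_mix = 51.6 J/K

Mole fractions: x_A = 4.59/8.95 = 0.513, x_B = 0.487.
ΔS_mix = −R(n_A ln x_A + n_B ln x_B) = −8.314 × (4.59 ln 0.513 + 4.36 ln 0.487) = 51.6 J/K.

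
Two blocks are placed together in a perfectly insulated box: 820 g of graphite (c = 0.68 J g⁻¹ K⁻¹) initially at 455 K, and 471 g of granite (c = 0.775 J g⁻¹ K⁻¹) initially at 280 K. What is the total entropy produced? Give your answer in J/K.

Energy balance: T_f = (m₁c₁T₁ + m₂c₂T₂)/(m₁c₁ + m₂c₂) = 385.76 K.
ΔS₁ = m₁c₁ ln(T_f/T₁) = 557.6 × ln(385.76/455) = -92.045 J/K.
ΔS₂ = m₂c₂ ln(T_f/T₂) = 365.025 × ln(385.76/280) = 116.97 J/K.
ΔS_total = -92.045 + 116.97 = 24.9 J/K.

ΔS_total = 24.9 J/K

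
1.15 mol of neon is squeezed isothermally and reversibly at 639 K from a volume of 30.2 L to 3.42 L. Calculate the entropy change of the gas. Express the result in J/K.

ΔS_gas = -20.8 J/K

For an isothermal ideal gas ΔS_gas = nR ln(V₂/V₁) = 1.15 × 8.314 × ln(3.42/30.2) = -20.8 J/K.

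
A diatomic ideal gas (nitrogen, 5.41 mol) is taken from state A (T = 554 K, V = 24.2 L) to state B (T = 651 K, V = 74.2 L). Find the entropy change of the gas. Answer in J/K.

ΔS = 68.5 J/K

Entropy is a state function: ΔS = nC_V ln(T₂/T₁) + nR ln(V₂/V₁), with C_V = 5R/2 = 20.79 J mol⁻¹ K⁻¹ for a diatomic ideal gas.
ΔS = 5.41 × [20.79 × ln(651/554) + 8.314 × ln(74.2/24.2)] = 68.5 J/K.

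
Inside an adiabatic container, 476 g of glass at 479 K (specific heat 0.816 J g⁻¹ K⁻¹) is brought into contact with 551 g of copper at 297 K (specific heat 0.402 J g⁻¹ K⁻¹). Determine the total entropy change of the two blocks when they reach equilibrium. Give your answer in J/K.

ΔS_total = 15.3 J/K

Energy balance: T_f = (m₁c₁T₁ + m₂c₂T₂)/(m₁c₁ + m₂c₂) = 412.9 K.
ΔS₁ = m₁c₁ ln(T_f/T₁) = 388.416 × ln(412.9/479) = -57.67 J/K.
ΔS₂ = m₂c₂ ln(T_f/T₂) = 221.502 × ln(412.9/297) = 72.98 J/K.
ΔS_total = -57.67 + 72.98 = 15.3 J/K.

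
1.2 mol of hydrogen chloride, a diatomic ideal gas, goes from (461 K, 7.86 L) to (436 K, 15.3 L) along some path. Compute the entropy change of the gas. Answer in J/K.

Entropy is a state function: ΔS = nC_V ln(T₂/T₁) + nR ln(V₂/V₁), with C_V = 5R/2 = 20.79 J mol⁻¹ K⁻¹ for a diatomic ideal gas.
ΔS = 1.2 × [20.79 × ln(436/461) + 8.314 × ln(15.3/7.86)] = 5.25 J/K.

ΔS = 5.25 J/K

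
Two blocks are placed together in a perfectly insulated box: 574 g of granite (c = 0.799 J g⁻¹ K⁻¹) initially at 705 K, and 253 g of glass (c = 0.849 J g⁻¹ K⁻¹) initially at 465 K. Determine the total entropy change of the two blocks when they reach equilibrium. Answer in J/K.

ΔS_total = 12 J/K

Energy balance: T_f = (m₁c₁T₁ + m₂c₂T₂)/(m₁c₁ + m₂c₂) = 628.45 K.
ΔS₁ = m₁c₁ ln(T_f/T₁) = 458.626 × ln(628.45/705) = -52.72 J/K.
ΔS₂ = m₂c₂ ln(T_f/T₂) = 214.797 × ln(628.45/465) = 64.7 J/K.
ΔS_total = -52.72 + 64.7 = 12 J/K.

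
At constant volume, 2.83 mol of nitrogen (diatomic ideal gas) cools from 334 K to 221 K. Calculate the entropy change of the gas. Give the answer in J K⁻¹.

ΔS = -24.3 J/K

At constant volume, ΔS = nC_V ln(T₂/T₁) with C_V = 5R/2 = 20.79 J mol⁻¹ K⁻¹.
ΔS = 2.83 × 20.79 × ln(221/334) = -24.3 J/K.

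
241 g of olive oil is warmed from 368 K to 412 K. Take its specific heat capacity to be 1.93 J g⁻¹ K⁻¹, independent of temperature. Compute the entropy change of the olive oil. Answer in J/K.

ΔS = 52.5 J/K

ΔS = ∫dQ_rev/T = m c ln(T₂/T₁) = 241 × 1.93 × ln(412/368) = 52.5 J/K.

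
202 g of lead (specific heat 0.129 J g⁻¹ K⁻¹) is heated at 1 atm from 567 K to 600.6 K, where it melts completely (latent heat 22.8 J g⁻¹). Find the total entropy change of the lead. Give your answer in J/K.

ΔS = 9.17 J/K

Warming step: ΔS₁ = m c ln(T_tr/T_i) = 202 × 0.129 × ln(600.6/567) = 1.5 J/K.
Phase change: ΔS₂ = +mL/T_tr = 202 × 22.8 / 600.6 = 7.668 J/K.
ΔS_total = (1.5) + (7.668) = 9.17 J/K.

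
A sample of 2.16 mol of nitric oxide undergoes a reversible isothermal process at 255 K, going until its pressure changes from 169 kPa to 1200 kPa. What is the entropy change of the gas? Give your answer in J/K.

For an isothermal ideal gas ΔS_gas = nR ln(P₁/P₂) = 2.16 × 8.314 × ln(169/1200) = -35.2 J/K.

ΔS_gas = -35.2 J/K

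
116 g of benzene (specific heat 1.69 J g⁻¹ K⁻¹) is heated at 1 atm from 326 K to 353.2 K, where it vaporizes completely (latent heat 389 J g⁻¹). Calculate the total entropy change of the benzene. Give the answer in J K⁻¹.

Warming step: ΔS₁ = m c ln(T_tr/T_i) = 116 × 1.69 × ln(353.2/326) = 15.71 J/K.
Phase change: ΔS₂ = +mL/T_tr = 116 × 389 / 353.2 = 127.76 J/K.
ΔS_total = (15.71) + (127.76) = 143 J/K.

ΔS = 143 J/K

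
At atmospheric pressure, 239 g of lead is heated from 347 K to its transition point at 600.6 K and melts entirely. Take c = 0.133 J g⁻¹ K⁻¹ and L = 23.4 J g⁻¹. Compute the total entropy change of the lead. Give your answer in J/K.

ΔS = 26.8 J/K

Warming step: ΔS₁ = m c ln(T_tr/T_i) = 239 × 0.133 × ln(600.6/347) = 17.44 J/K.
Phase change: ΔS₂ = +mL/T_tr = 239 × 23.4 / 600.6 = 9.312 J/K.
ΔS_total = (17.44) + (9.312) = 26.8 J/K.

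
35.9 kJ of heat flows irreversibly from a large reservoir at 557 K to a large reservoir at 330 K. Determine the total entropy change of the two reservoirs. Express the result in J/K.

ΔS_hot = −Q/T_H = −35900/557 = -64.45 J/K and ΔS_cold = +Q/T_C = 35900/330 = 108.8 J/K.
ΔS_total = -64.45 + 108.8 = 44.3 J/K, positive as the second law requires.

ΔS_total = 44.3 J/K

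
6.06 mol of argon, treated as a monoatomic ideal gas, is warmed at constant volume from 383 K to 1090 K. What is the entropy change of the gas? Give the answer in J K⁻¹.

At constant volume, ΔS = nC_V ln(T₂/T₁) with C_V = 3R/2 = 12.47 J mol⁻¹ K⁻¹.
ΔS = 6.06 × 12.47 × ln(1090/383) = 79 J/K.

ΔS = 79 J/K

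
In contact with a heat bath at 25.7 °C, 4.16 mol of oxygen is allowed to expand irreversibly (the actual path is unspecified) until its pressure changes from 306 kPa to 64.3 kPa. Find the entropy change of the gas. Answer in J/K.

Entropy is a state function, so ΔS_gas depends only on the end states.
For an isothermal ideal gas ΔS_gas = nR ln(P₁/P₂) = 4.16 × 8.314 × ln(306/64.3) = 54 J/K.

ΔS_gas = 54 J/K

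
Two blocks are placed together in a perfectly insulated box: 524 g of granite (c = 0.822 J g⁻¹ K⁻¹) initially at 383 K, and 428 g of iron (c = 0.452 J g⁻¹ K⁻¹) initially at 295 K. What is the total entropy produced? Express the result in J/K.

ΔS_total = 4.39 J/K

Energy balance: T_f = (m₁c₁T₁ + m₂c₂T₂)/(m₁c₁ + m₂c₂) = 355.73 K.
ΔS₁ = m₁c₁ ln(T_f/T₁) = 430.728 × ln(355.73/383) = -31.82 J/K.
ΔS₂ = m₂c₂ ln(T_f/T₂) = 193.456 × ln(355.73/295) = 36.21 J/K.
ΔS_total = -31.82 + 36.21 = 4.39 J/K.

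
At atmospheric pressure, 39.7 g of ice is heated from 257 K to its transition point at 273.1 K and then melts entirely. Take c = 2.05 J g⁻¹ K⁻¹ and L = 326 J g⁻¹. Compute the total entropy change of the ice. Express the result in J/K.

ΔS = 52.3 J/K

Warming step: ΔS₁ = m c ln(T_tr/T_i) = 39.7 × 2.05 × ln(273.1/257) = 4.945 J/K.
Phase change: ΔS₂ = +mL/T_tr = 39.7 × 326 / 273.1 = 47.39 J/K.
ΔS_total = (4.945) + (47.39) = 52.3 J/K.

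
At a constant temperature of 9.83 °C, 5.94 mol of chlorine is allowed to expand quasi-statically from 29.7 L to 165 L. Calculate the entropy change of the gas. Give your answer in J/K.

For an isothermal ideal gas ΔS_gas = nR ln(V₂/V₁) = 5.94 × 8.314 × ln(165/29.7) = 84.7 J/K.

ΔS_gas = 84.7 J/K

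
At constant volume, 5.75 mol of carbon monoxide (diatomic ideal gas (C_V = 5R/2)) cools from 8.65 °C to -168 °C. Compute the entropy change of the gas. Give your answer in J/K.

In kelvin: T₁ = 281.8 K, T₂ = 105.15 K. At constant volume, ΔS = nC_V ln(T₂/T₁) with C_V = 5R/2 = 20.79 J mol⁻¹ K⁻¹.
ΔS = 5.75 × 20.79 × ln(105.15/281.8) = -118 J/K.

ΔS = -118 J/K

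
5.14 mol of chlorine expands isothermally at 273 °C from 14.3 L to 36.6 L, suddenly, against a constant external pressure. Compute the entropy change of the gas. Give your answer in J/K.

Entropy is a state function, so ΔS_gas depends only on the end states.
For an isothermal ideal gas ΔS_gas = nR ln(V₂/V₁) = 5.14 × 8.314 × ln(36.6/14.3) = 40.2 J/K.

ΔS_gas = 40.2 J/K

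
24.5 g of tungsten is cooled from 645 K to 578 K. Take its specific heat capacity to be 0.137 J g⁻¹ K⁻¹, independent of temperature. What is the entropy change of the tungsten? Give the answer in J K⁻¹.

ΔS = -0.368 J/K

ΔS = ∫dQ_rev/T = m c ln(T₂/T₁) = 24.5 × 0.137 × ln(578/645) = -0.368 J/K.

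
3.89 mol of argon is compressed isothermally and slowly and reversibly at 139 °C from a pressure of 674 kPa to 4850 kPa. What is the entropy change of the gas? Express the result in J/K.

For an isothermal ideal gas ΔS_gas = nR ln(P₁/P₂) = 3.89 × 8.314 × ln(674/4850) = -63.8 J/K.

ΔS_gas = -63.8 J/K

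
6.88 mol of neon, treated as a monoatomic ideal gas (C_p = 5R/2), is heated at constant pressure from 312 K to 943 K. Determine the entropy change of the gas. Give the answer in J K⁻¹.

ΔS = 158 J/K

At constant pressure, ΔS = nC_p ln(T₂/T₁) with C_p = 5R/2 = 20.79 J mol⁻¹ K⁻¹.
ΔS = 6.88 × 20.79 × ln(943/312) = 158 J/K.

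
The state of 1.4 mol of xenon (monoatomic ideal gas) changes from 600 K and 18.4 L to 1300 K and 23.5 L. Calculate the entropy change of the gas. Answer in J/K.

Entropy is a state function: ΔS = nC_V ln(T₂/T₁) + nR ln(V₂/V₁), with C_V = 3R/2 = 12.47 J mol⁻¹ K⁻¹ for a monoatomic ideal gas.
ΔS = 1.4 × [12.47 × ln(1300/600) + 8.314 × ln(23.5/18.4)] = 16.3 J/K.

ΔS = 16.3 J/K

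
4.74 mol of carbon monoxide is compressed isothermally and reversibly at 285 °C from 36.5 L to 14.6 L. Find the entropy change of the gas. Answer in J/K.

For an isothermal ideal gas ΔS_gas = nR ln(V₂/V₁) = 4.74 × 8.314 × ln(14.6/36.5) = -36.1 J/K.

ΔS_gas = -36.1 J/K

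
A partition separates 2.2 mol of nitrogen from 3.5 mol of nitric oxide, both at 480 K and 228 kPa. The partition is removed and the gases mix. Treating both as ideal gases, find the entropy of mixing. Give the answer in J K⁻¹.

ΔS_mix = 31.6 J/K

Mole fractions: x_A = 2.2/5.7 = 0.386, x_B = 0.614.
ΔS_mix = −R(n_A ln x_A + n_B ln x_B) = −8.314 × (2.2 ln 0.386 + 3.5 ln 0.614) = 31.6 J/K.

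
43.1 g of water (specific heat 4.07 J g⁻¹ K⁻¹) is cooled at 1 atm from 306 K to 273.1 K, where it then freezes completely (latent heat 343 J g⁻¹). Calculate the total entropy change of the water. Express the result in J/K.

ΔS = -74.1 J/K

Cooling step: ΔS₁ = m c ln(T_tr/T_i) = 43.1 × 4.07 × ln(273.1/306) = -19.95 J/K.
Phase change: ΔS₂ = −mL/T_tr = −43.1 × 343 / 273.1 = -54.13 J/K.
ΔS_total = (-19.95) + (-54.13) = -74.1 J/K.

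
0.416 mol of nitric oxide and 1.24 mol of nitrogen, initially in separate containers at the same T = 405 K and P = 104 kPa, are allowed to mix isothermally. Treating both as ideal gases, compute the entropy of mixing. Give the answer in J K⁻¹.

Mole fractions: x_A = 0.416/1.66 = 0.251, x_B = 0.749.
ΔS_mix = −R(n_A ln x_A + n_B ln x_B) = −8.314 × (0.416 ln 0.251 + 1.24 ln 0.749) = 7.76 J/K.

ΔS_mix = 7.76 J/K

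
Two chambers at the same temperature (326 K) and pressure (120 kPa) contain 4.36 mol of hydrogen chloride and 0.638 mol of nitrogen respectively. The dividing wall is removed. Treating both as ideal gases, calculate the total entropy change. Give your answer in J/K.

ΔS_mix = 15.9 J/K

Mole fractions: x_A = 4.36/5 = 0.872, x_B = 0.128.
ΔS_mix = −R(n_A ln x_A + n_B ln x_B) = −8.314 × (4.36 ln 0.872 + 0.638 ln 0.128) = 15.9 J/K.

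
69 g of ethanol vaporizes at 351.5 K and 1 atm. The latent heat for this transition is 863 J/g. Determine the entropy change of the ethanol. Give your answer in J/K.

Heat absorbed by the substance: Q = mL = 69 × 863 = 59547 J.
At constant T, ΔS = Q_rev/T = 59547 / 351.5 = 169 J/K.

ΔS = 169 J/K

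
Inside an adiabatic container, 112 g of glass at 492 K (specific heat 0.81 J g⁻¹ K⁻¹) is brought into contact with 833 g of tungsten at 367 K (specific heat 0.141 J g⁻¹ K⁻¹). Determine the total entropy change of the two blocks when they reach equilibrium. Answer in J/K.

Energy balance: T_f = (m₁c₁T₁ + m₂c₂T₂)/(m₁c₁ + m₂c₂) = 421.47 K.
ΔS₁ = m₁c₁ ln(T_f/T₁) = 90.72 × ln(421.47/492) = -14.04 J/K.
ΔS₂ = m₂c₂ ln(T_f/T₂) = 117.453 × ln(421.47/367) = 16.26 J/K.
ΔS_total = -14.04 + 16.26 = 2.22 J/K.

ΔS_total = 2.22 J/K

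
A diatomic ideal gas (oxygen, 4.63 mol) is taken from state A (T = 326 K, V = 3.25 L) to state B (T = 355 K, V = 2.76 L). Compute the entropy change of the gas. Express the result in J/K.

ΔS = 1.91 J/K

Entropy is a state function: ΔS = nC_V ln(T₂/T₁) + nR ln(V₂/V₁), with C_V = 5R/2 = 20.79 J mol⁻¹ K⁻¹ for a diatomic ideal gas.
ΔS = 4.63 × [20.79 × ln(355/326) + 8.314 × ln(2.76/3.25)] = 1.91 J/K.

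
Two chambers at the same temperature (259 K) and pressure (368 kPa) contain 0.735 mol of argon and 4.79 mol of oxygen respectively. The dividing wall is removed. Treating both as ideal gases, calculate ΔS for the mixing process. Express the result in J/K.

ΔS_mix = 18 J/K

Mole fractions: x_A = 0.735/5.53 = 0.133, x_B = 0.867.
ΔS_mix = −R(n_A ln x_A + n_B ln x_B) = −8.314 × (0.735 ln 0.133 + 4.79 ln 0.867) = 18 J/K.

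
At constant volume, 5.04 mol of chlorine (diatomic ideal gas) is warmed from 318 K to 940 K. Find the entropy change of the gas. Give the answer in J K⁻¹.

ΔS = 114 J/K

At constant volume, ΔS = nC_V ln(T₂/T₁) with C_V = 5R/2 = 20.79 J mol⁻¹ K⁻¹.
ΔS = 5.04 × 20.79 × ln(940/318) = 114 J/K.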